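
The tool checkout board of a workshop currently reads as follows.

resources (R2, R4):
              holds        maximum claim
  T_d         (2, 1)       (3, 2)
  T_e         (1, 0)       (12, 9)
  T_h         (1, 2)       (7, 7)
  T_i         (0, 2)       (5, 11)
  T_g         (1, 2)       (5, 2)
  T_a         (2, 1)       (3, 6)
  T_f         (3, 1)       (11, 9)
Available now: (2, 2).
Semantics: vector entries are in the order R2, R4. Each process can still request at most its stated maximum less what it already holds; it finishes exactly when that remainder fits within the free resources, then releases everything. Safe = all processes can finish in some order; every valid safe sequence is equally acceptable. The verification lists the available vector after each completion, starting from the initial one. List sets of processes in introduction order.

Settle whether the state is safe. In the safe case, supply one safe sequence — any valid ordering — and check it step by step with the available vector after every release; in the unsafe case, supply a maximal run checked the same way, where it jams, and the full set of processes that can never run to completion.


SAFE — a valid safe sequence is T_d, T_g, T_a, T_h, T_f, T_i, T_e.
Key observation: the first exact fit in this order is T_g — it needs (4, 0) with (4, 3) free, meeting a requested resource to the last unit.
Verifying each step:
  pool = (2, 2)
  T_d: need (1, 1) fits (2, 2); releases (2, 1), pool now (4, 3)
  T_g: need (4, 0) fits (4, 3); releases (1, 2), pool now (5, 5)
  T_a: need (1, 5) fits (5, 5); releases (2, 1), pool now (7, 6)
  T_h: need (6, 5) fits (7, 6); releases (1, 2), pool now (8, 8)
  T_f: need (8, 8) fits (8, 8); releases (3, 1), pool now (11, 9)
  T_i: need (5, 9) fits (11, 9); releases (0, 2), pool now (11, 11)
  T_e: need (11, 9) fits (11, 11); releases (1, 0), pool now (12, 11)


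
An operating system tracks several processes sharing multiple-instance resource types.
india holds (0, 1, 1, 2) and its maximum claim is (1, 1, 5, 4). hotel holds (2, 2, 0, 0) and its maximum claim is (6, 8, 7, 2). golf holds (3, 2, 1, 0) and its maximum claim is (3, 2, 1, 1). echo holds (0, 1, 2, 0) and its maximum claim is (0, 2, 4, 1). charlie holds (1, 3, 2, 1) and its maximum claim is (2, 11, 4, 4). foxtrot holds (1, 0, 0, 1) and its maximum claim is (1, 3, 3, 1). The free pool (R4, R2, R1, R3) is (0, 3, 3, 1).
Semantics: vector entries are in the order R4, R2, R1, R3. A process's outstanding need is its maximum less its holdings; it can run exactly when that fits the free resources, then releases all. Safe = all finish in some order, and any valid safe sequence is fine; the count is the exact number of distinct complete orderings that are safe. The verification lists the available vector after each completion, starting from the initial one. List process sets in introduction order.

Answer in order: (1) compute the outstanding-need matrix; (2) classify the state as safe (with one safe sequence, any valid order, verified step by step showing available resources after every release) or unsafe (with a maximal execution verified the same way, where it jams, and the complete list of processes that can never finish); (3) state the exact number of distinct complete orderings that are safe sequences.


(1) Outstanding need per process (order R4, R2, R1, R3):
  india: (1, 0, 4, 2)
  hotel: (4, 6, 7, 2)
  golf: (0, 0, 0, 1)
  echo: (0, 1, 2, 1)
  charlie: (1, 8, 2, 3)
  foxtrot: (0, 3, 3, 0)
(2) SAFE — a valid safe sequence is foxtrot, echo, golf, india, hotel, charlie.
Key observation: reading the order forward, foxtrot is the first process whose need (0, 3, 3, 0) meets the free pool (0, 3, 3, 1) exactly on a resource it requests.
Step-by-step check:
  pool = (0, 3, 3, 1)
  run foxtrot (needs (0, 3, 3, 0), free (0, 3, 3, 1)); after release of (1, 0, 0, 1) the pool is (1, 3, 3, 2)
  run echo (needs (0, 1, 2, 1), free (1, 3, 3, 2)); after release of (0, 1, 2, 0) the pool is (1, 4, 5, 2)
  run golf (needs (0, 0, 0, 1), free (1, 4, 5, 2)); after release of (3, 2, 1, 0) the pool is (4, 6, 6, 2)
  run india (needs (1, 0, 4, 2), free (4, 6, 6, 2)); after release of (0, 1, 1, 2) the pool is (4, 7, 7, 4)
  run hotel (needs (4, 6, 7, 2), free (4, 7, 7, 4)); after release of (2, 2, 0, 0) the pool is (6, 9, 7, 4)
  run charlie (needs (1, 8, 2, 3), free (6, 9, 7, 4)); after release of (1, 3, 2, 1) the pool is (7, 12, 9, 5)
(3) Precisely 10 of the possible complete orderings are safe sequences.


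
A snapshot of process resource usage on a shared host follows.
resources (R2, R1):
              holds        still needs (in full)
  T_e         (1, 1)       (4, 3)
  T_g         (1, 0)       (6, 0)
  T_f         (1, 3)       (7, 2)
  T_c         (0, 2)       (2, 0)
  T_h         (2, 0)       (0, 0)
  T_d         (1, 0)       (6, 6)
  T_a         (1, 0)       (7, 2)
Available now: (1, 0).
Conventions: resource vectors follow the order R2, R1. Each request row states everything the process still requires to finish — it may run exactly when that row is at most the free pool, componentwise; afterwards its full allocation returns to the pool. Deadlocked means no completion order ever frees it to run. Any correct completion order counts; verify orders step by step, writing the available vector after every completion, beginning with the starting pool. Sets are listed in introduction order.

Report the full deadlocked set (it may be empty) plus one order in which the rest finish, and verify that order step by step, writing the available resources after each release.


Deadlocked: T_e, T_g, T_f, T_d and T_a.
Key observation: the wall is R2: completing T_h, T_c brings the pool only to (3, 2), and all the rest need more.
The rest can finish in the order T_h, T_c. Check, step by step:
  pool = (1, 0)
  T_h: need (0, 0) fits (1, 0); releases (2, 0), pool now (3, 0)
  T_c: need (2, 0) fits (3, 0); releases (0, 2), pool now (3, 2)
The blocked processes can never fit:
  T_e still needs (4, 3) but only (3, 2) is free — short on R2 and R1
  T_g still needs (6, 0) but only (3, 2) is free — short on R2
  T_f still needs (7, 2) but only (3, 2) is free — short on R2
  T_d still needs (6, 6) but only (3, 2) is free — short on R2 and R1
  T_a still needs (7, 2) but only (3, 2) is free — short on R2


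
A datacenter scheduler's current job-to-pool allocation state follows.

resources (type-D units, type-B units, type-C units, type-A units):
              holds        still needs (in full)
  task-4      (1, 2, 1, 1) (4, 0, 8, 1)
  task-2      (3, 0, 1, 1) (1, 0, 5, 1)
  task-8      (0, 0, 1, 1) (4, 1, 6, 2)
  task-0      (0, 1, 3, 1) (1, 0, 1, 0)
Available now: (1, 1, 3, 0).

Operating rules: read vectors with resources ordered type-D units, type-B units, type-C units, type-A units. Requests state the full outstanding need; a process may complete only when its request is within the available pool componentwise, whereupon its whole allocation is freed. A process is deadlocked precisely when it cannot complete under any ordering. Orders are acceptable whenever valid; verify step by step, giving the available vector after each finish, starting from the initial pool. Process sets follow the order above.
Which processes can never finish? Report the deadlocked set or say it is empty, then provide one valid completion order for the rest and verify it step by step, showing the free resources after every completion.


Nothing here is deadlocked.
Key observation: task-0 fits the free pool immediately, and its release cascades until everyone finishes.
One completion order for the rest: task-0, task-2, task-8, task-4. Step-by-step check:
  pool = (1, 1, 3, 0)
  task-0 needs (1, 0, 1, 0) <= (1, 1, 3, 0) -> finishes; pool += (0, 1, 3, 1) = (1, 2, 6, 1)
  task-2 needs (1, 0, 5, 1) <= (1, 2, 6, 1) -> finishes; pool += (3, 0, 1, 1) = (4, 2, 7, 2)
  task-8 needs (4, 1, 6, 2) <= (4, 2, 7, 2) -> finishes; pool += (0, 0, 1, 1) = (4, 2, 8, 3)
  task-4 needs (4, 0, 8, 1) <= (4, 2, 8, 3) -> finishes; pool += (1, 2, 1, 1) = (5, 4, 9, 4)


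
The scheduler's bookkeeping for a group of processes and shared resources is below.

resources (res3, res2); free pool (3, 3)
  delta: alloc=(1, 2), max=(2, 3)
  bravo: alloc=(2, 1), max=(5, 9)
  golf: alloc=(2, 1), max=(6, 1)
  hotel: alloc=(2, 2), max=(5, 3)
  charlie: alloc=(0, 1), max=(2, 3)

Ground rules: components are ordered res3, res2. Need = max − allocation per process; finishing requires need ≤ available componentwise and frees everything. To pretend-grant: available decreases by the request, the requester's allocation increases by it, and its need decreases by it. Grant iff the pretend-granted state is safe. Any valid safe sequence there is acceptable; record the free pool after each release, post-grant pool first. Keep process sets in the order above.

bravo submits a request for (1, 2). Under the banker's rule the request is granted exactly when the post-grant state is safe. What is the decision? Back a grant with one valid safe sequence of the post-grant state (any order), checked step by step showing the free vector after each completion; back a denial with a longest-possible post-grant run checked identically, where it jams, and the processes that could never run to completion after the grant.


GRANT. The post-grant state is safe; one safe sequence: delta, hotel, charlie, golf, bravo.
Key observation: with (2, 1) left after the transfer, delta can run at once — the state stays safe.
Step-by-step check of the post-grant state:
  pool = (2, 1)
  delta: need (1, 1) fits (2, 1); releases (1, 2), pool now (3, 3)
  hotel: need (3, 1) fits (3, 3); releases (2, 2), pool now (5, 5)
  charlie: need (2, 2) fits (5, 5); releases (0, 1), pool now (5, 6)
  golf: need (4, 0) fits (5, 6); releases (2, 1), pool now (7, 7)
  bravo: need (2, 6) fits (7, 7); releases (3, 3), pool now (10, 10)


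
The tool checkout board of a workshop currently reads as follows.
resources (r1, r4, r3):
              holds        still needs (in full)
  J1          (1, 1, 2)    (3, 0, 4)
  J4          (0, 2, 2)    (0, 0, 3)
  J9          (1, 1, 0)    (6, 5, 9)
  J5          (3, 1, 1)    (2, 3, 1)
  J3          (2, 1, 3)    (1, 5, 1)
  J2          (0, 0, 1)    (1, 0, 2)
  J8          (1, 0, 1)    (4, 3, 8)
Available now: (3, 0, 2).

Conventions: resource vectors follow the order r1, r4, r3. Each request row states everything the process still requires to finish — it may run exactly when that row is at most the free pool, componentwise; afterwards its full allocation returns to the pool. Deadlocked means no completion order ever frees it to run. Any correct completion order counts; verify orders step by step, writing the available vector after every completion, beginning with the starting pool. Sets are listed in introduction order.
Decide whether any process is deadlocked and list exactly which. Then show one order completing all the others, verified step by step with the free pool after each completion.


Deadlocked set: J9 and J3.
Key observation: after J2, J4, J1, J5, J8 complete, (8, 4, 9) is the best the pool ever gets, yet each leftover process wants more r4.
A valid finishing order for the others: J2, J4, J1, J5, J8. Walking it through:
  pool = (3, 0, 2)
  run J2 (needs (1, 0, 2), free (3, 0, 2)); after release of (0, 0, 1) the pool is (3, 0, 3)
  run J4 (needs (0, 0, 3), free (3, 0, 3)); after release of (0, 2, 2) the pool is (3, 2, 5)
  run J1 (needs (3, 0, 4), free (3, 2, 5)); after release of (1, 1, 2) the pool is (4, 3, 7)
  run J5 (needs (2, 3, 1), free (4, 3, 7)); after release of (3, 1, 1) the pool is (7, 4, 8)
  run J8 (needs (4, 3, 8), free (7, 4, 8)); after release of (1, 0, 1) the pool is (8, 4, 9)
The blocked processes can never fit:
  J9 still needs (6, 5, 9) but only (8, 4, 9) is free — short on r4
  J3 still needs (1, 5, 1) but only (8, 4, 9) is free — short on r4


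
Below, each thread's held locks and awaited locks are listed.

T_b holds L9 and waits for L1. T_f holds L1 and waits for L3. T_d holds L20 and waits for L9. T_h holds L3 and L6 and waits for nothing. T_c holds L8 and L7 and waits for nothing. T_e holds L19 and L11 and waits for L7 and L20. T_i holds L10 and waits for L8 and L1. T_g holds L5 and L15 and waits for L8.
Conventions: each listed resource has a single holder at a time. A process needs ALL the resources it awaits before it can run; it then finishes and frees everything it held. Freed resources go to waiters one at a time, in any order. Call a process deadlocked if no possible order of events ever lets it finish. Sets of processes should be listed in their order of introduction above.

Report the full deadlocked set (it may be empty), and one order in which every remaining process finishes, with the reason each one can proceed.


The deadlocked set is empty.
Key observation: although several processes wait, no cycle exists — each chain bottoms out at a free runner.
The rest can finish in the order T_h, T_c, T_f, T_i, T_b, T_d, T_e, T_g.
Check, step by step:
  run T_h (it waits on nothing); releases L3 and L6
  run T_c (it waits on nothing); releases L8 and L7
  T_f waits on L3 — all released -> runs and releases L1
  T_i waits on L8 and L1 — all released -> runs and releases L10
  T_b waits on L1 — all released -> runs and releases L9
  T_d waits on L9 — all released -> runs and releases L20
  T_e waits on L7 and L20 — all released -> runs and releases L19 and L11
  T_g waits on L8 — all released -> runs and releases L5 and L15


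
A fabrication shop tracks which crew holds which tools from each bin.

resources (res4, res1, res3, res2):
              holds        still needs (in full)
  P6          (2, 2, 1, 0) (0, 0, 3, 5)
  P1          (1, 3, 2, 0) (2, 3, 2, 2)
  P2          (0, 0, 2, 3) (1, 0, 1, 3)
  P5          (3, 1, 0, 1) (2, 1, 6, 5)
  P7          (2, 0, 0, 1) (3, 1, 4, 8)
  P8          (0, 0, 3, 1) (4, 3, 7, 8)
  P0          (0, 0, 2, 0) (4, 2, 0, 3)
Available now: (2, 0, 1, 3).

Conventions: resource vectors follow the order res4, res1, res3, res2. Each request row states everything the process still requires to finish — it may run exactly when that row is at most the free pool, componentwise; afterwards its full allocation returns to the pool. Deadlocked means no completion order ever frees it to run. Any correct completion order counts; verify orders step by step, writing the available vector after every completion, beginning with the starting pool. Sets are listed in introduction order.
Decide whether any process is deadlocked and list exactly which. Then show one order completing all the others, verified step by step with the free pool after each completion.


The deadlocked set is P7 and P8.
Key observation: res2 is the bottleneck — with P2, P6, P0, P5, P1 done the pool holds (8, 6, 8, 7), short of every remaining need.
A valid finishing order for the others: P2, P6, P0, P5, P1. Verifying each step:
  pool = (2, 0, 1, 3)
  run P2 (needs (1, 0, 1, 3), free (2, 0, 1, 3)); after release of (0, 0, 2, 3) the pool is (2, 0, 3, 6)
  run P6 (needs (0, 0, 3, 5), free (2, 0, 3, 6)); after release of (2, 2, 1, 0) the pool is (4, 2, 4, 6)
  run P0 (needs (4, 2, 0, 3), free (4, 2, 4, 6)); after release of (0, 0, 2, 0) the pool is (4, 2, 6, 6)
  run P5 (needs (2, 1, 6, 5), free (4, 2, 6, 6)); after release of (3, 1, 0, 1) the pool is (7, 3, 6, 7)
  run P1 (needs (2, 3, 2, 2), free (7, 3, 6, 7)); after release of (1, 3, 2, 0) the pool is (8, 6, 8, 7)
The blocked processes can never fit:
  blocked: P7 wants (3, 1, 4, 8), pool (8, 6, 8, 7) — not enough res2
  blocked: P8 wants (4, 3, 7, 8), pool (8, 6, 8, 7) — not enough res2


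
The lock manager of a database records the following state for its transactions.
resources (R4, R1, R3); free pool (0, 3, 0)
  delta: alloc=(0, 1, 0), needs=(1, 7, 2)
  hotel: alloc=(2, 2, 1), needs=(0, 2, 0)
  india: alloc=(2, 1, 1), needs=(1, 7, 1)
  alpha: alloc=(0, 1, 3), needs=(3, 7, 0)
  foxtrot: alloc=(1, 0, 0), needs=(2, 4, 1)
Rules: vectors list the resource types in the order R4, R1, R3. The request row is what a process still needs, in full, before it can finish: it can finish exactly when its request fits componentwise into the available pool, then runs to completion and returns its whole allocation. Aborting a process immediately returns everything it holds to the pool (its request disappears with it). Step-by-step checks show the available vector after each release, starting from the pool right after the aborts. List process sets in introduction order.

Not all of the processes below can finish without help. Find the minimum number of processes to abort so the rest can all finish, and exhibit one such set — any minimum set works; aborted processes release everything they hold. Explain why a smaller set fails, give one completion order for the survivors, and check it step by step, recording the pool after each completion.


Abort delta and alpha.
Key observation: before aborting delta and alpha, india was permanently blocked — no order could ever run it; afterwards it completes at step 2.
No one abort is enough; case by case: delta alone leaves india blocked (short on R1); hotel alone leaves delta blocked (short on R1 and R3); india alone leaves delta blocked (short on R1); alpha alone leaves delta blocked (short on R1); foxtrot alone leaves delta blocked (short on R1 and R3).
One survivor order: hotel, india, foxtrot. Step-by-step check (post-abort pool first):
  pool = (0, 5, 3)
  hotel: need (0, 2, 0) fits (0, 5, 3); releases (2, 2, 1), pool now (2, 7, 4)
  india: need (1, 7, 1) fits (2, 7, 4); releases (2, 1, 1), pool now (4, 8, 5)
  foxtrot: need (2, 4, 1) fits (4, 8, 5); releases (1, 0, 0), pool now (5, 8, 5)


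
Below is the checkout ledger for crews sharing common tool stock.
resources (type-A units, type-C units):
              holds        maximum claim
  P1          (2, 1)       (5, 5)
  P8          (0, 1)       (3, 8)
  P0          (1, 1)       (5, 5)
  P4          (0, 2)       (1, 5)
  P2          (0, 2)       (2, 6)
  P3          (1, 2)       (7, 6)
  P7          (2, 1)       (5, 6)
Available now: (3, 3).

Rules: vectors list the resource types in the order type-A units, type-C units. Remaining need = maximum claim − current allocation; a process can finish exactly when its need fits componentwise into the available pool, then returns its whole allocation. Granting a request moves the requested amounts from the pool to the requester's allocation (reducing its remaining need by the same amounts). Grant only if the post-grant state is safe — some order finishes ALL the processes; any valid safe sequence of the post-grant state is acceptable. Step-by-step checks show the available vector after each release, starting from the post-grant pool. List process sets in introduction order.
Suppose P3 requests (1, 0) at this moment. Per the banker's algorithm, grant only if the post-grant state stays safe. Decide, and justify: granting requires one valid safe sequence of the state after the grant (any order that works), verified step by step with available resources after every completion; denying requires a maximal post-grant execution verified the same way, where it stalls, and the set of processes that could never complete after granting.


DENY. Granting would leave the state unsafe.
Key observation: type-A units is the bottleneck — with P4, P2 done the pool holds (2, 7), short of every remaining need.
Pretend the grant happened; the run P4, P2 goes as far as possible. Verifying each step:
  pool = (2, 3)
  P4: need (1, 3) fits (2, 3); releases (0, 2), pool now (2, 5)
  P2: need (2, 4) fits (2, 5); releases (0, 2), pool now (2, 7)
  blocked: P1 wants (3, 4), pool (2, 7) — not enough type-A units
  blocked: P8 wants (3, 7), pool (2, 7) — not enough type-A units
  blocked: P0 wants (4, 4), pool (2, 7) — not enough type-A units
  blocked: P3 wants (5, 4), pool (2, 7) — not enough type-A units
  blocked: P7 wants (3, 5), pool (2, 7) — not enough type-A units
Processes that could never finish after the grant: P1, P8, P0, P3 and P7.


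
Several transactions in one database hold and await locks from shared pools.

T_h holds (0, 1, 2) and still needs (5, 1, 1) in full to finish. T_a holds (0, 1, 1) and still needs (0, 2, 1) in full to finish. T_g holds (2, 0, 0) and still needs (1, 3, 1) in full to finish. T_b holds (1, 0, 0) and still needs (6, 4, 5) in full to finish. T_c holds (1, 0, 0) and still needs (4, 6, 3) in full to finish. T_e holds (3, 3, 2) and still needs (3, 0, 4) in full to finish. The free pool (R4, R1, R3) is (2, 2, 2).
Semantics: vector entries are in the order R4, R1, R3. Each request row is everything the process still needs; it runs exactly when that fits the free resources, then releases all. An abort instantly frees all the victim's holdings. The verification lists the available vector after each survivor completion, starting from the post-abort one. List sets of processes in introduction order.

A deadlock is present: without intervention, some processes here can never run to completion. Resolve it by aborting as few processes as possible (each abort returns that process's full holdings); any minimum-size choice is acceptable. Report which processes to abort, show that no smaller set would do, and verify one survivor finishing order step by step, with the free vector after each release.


The answer: abort T_b.
Key observation: aborting T_b returns (1, 0, 0), and T_h — hopeless before — runs at step 3 with the returned capacity in the pool.
Why nothing smaller works: aborting no one leaves the state deadlocked as given.
One survivor order: T_a, T_g, T_h, T_e, T_c. Check, step by step (post-abort pool first):
  pool = (3, 2, 2)
  T_a: need (0, 2, 1) fits (3, 2, 2); releases (0, 1, 1), pool now (3, 3, 3)
  T_g: need (1, 3, 1) fits (3, 3, 3); releases (2, 0, 0), pool now (5, 3, 3)
  T_h: need (5, 1, 1) fits (5, 3, 3); releases (0, 1, 2), pool now (5, 4, 5)
  T_e: need (3, 0, 4) fits (5, 4, 5); releases (3, 3, 2), pool now (8, 7, 7)
  T_c: need (4, 6, 3) fits (8, 7, 7); releases (1, 0, 0), pool now (9, 7, 7)


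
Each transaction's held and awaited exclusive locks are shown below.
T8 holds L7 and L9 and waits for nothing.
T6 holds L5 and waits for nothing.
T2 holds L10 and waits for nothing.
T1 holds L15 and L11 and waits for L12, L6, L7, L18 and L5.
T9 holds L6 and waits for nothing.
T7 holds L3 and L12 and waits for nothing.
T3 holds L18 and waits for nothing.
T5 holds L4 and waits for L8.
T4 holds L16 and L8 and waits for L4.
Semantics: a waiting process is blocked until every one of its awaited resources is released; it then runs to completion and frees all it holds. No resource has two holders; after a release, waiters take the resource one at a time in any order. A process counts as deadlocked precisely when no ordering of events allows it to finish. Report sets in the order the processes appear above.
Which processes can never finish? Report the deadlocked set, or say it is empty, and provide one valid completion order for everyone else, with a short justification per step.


Deadlocked: T5 and T4.
Key observation: along T5 -> T4 -> T5, each member waits on what the next one holds — a deadlock; no other process is dragged down with it.
One completion order for the rest: T2, T9, T7, T3, T8, T6, T1.
Verifying each step:
  T2 waits on nothing -> runs at once and releases L10
  T9 waits on nothing -> runs at once and releases L6
  T7 waits on nothing -> runs at once and releases L3 and L12
  T3 waits on nothing -> runs at once and releases L18
  T8 waits on nothing -> runs at once and releases L7 and L9
  T6 waits on nothing -> runs at once and releases L5
  T1: everything it awaited (L12, L6, L7, L18 and L5) is free; runs, freeing L15 and L11


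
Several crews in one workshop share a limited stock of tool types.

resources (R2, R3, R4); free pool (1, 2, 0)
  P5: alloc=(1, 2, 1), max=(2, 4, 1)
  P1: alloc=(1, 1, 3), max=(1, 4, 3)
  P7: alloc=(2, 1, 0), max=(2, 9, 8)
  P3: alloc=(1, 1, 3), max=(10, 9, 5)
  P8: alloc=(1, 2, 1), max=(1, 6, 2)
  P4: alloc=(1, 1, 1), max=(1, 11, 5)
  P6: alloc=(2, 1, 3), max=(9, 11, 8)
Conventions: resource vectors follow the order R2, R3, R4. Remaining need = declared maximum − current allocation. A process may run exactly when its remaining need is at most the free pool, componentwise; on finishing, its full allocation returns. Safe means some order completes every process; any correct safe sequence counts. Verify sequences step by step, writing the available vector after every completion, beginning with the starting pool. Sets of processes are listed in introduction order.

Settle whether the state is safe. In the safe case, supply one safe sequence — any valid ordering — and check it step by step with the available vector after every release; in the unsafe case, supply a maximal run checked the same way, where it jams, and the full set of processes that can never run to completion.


UNSAFE — no complete ordering exists.
Key observation: R3 is the bottleneck — with P5, P1, P8 done the pool holds (4, 7, 5), short of every remaining need.
The run P5, P1, P8 cannot be extended any further. Step-by-step check:
  pool = (1, 2, 0)
  P5: need (1, 2, 0) fits (1, 2, 0); releases (1, 2, 1), pool now (2, 4, 1)
  P1: need (0, 3, 0) fits (2, 4, 1); releases (1, 1, 3), pool now (3, 5, 4)
  P8: need (0, 4, 1) fits (3, 5, 4); releases (1, 2, 1), pool now (4, 7, 5)
  P7 cannot run: need (0, 8, 8) vs free (4, 7, 5) (insufficient R3 and R4)
  P3 cannot run: need (9, 8, 2) vs free (4, 7, 5) (insufficient R2 and R3)
  P4 cannot run: need (0, 10, 4) vs free (4, 7, 5) (insufficient R3)
  P6 cannot run: need (7, 10, 5) vs free (4, 7, 5) (insufficient R2 and R3)
Never able to finish: P7, P3, P4 and P6.


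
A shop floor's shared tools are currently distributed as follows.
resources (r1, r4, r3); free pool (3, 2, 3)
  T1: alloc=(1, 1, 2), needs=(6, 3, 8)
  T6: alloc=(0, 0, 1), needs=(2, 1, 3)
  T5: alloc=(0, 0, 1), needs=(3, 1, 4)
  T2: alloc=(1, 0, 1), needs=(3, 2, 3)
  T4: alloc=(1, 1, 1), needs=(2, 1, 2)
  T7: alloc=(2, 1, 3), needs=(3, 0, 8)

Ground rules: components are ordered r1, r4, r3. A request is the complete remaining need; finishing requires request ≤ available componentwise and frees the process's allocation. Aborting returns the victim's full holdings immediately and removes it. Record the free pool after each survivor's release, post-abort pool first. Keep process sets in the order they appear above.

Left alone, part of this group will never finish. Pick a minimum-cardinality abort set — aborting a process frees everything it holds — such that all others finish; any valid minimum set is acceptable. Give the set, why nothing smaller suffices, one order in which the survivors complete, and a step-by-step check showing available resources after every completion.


Abort T7.
Key observation: no ordering could ever have run T1 before the abort of T7; with (2, 1, 3) back in the pool it fits at step 5.
Minimality: the empty abort set fails — the state is deadlocked as it stands.
The survivors complete as T5, T6, T4, T2, T1. Verifying each step (starting from the post-abort pool):
  pool = (5, 3, 6)
  T5 needs (3, 1, 4) <= (5, 3, 6) -> finishes; pool += (0, 0, 1) = (5, 3, 7)
  T6 needs (2, 1, 3) <= (5, 3, 7) -> finishes; pool += (0, 0, 1) = (5, 3, 8)
  T4 needs (2, 1, 2) <= (5, 3, 8) -> finishes; pool += (1, 1, 1) = (6, 4, 9)
  T2 needs (3, 2, 3) <= (6, 4, 9) -> finishes; pool += (1, 0, 1) = (7, 4, 10)
  T1 needs (6, 3, 8) <= (7, 4, 10) -> finishes; pool += (1, 1, 2) = (8, 5, 12)


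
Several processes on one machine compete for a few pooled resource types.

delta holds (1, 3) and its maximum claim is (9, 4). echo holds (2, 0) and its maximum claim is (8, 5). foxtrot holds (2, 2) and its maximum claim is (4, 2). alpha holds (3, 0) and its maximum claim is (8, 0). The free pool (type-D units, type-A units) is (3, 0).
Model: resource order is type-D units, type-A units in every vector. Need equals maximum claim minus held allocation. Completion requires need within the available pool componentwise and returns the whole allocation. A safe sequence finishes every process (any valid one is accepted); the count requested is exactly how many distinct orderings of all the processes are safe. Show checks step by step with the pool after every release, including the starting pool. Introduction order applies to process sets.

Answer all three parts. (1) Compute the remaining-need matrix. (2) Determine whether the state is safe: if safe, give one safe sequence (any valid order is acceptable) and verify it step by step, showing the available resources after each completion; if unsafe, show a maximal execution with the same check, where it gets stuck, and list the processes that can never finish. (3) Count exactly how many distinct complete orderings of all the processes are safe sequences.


(1) Remaining need (order type-D units, type-A units):
  delta: (8, 1)
  echo: (6, 5)
  foxtrot: (2, 0)
  alpha: (5, 0)
(2) SAFE — a valid safe sequence is foxtrot, alpha, delta, echo.
Key observation: the order's first zero-slack moment is alpha ((5, 0) needed, (5, 2) free — a requested resource with nothing to spare).
Verifying each step:
  pool = (3, 0)
  run foxtrot (needs (2, 0), free (3, 0)); after release of (2, 2) the pool is (5, 2)
  run alpha (needs (5, 0), free (5, 2)); after release of (3, 0) the pool is (8, 2)
  run delta (needs (8, 1), free (8, 2)); after release of (1, 3) the pool is (9, 5)
  run echo (needs (6, 5), free (9, 5)); after release of (2, 0) the pool is (11, 5)
(3) Precisely 1 of the possible complete orderings is a safe sequence.


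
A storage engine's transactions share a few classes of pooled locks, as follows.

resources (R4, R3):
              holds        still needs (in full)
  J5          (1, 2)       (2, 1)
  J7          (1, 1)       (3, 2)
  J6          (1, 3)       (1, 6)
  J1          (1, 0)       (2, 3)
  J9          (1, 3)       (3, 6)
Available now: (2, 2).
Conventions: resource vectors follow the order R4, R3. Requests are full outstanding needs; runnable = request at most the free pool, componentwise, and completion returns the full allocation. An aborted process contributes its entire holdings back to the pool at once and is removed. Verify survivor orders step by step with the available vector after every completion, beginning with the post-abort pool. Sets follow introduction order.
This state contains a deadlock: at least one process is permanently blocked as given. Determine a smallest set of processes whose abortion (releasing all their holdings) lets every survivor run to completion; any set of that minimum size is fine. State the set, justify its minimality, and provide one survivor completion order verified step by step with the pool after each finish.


The answer: abort J9.
Key observation: no ordering could ever have run J6 before the abort of J9; with (1, 3) back in the pool it fits at step 4.
Minimality: the empty abort set fails — the state is deadlocked as it stands.
Survivors finish in the order: J7, J1, J5, J6. Check, step by step (pool after the aborts first):
  pool = (3, 5)
  J7 needs (3, 2) <= (3, 5) -> finishes; pool += (1, 1) = (4, 6)
  J1 needs (2, 3) <= (4, 6) -> finishes; pool += (1, 0) = (5, 6)
  J5 needs (2, 1) <= (5, 6) -> finishes; pool += (1, 2) = (6, 8)
  J6 needs (1, 6) <= (6, 8) -> finishes; pool += (1, 3) = (7, 11)


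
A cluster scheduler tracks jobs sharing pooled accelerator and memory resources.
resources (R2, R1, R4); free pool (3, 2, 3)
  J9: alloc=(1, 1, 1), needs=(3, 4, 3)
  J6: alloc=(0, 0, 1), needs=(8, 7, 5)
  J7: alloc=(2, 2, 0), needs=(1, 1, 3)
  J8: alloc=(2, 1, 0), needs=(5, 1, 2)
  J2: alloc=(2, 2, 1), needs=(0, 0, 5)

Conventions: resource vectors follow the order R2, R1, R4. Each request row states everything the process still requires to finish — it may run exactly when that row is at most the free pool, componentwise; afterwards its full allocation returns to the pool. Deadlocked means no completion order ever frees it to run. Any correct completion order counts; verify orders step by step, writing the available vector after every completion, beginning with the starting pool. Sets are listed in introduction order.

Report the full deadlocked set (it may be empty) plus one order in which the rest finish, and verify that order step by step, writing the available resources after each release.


The deadlocked set is J6 and J2.
Key observation: the pool after J7, J9, J8 is (8, 6, 4); every surviving request exceeds it in R4, so progress ends there.
One completion order for the rest: J7, J9, J8. Step-by-step check:
  pool = (3, 2, 3)
  J7: need (1, 1, 3) fits (3, 2, 3); releases (2, 2, 0), pool now (5, 4, 3)
  J9: need (3, 4, 3) fits (5, 4, 3); releases (1, 1, 1), pool now (6, 5, 4)
  J8: need (5, 1, 2) fits (6, 5, 4); releases (2, 1, 0), pool now (8, 6, 4)
The blocked processes can never fit:
  J6 cannot run: need (8, 7, 5) vs free (8, 6, 4) (insufficient R1 and R4)
  J2 cannot run: need (0, 0, 5) vs free (8, 6, 4) (insufficient R4)


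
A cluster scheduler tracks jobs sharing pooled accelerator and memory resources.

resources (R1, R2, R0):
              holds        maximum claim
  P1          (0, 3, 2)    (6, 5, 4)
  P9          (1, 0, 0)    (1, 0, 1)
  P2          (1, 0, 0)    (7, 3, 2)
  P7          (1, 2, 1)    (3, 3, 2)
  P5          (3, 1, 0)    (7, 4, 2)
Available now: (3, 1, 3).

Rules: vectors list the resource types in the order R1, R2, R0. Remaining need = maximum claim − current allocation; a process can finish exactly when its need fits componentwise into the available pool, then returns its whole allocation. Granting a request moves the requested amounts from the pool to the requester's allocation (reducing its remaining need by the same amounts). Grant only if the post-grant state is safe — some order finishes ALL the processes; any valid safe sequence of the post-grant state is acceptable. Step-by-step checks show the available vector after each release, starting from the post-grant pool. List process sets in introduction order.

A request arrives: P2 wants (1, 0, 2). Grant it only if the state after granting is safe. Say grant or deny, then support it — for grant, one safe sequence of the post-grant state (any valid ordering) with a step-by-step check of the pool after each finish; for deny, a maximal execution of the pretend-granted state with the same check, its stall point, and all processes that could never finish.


GRANT. The post-grant state is safe; one safe sequence: P9, P7, P5, P2, P1.
Key observation: after the grant the pool drops to (2, 1, 1), which still lets P9 finish first and unwind the rest.
Verifying the post-grant state step by step:
  pool = (2, 1, 1)
  P9 needs (0, 0, 1) <= (2, 1, 1) -> finishes; pool += (1, 0, 0) = (3, 1, 1)
  P7 needs (2, 1, 1) <= (3, 1, 1) -> finishes; pool += (1, 2, 1) = (4, 3, 2)
  P5 needs (4, 3, 2) <= (4, 3, 2) -> finishes; pool += (3, 1, 0) = (7, 4, 2)
  P2 needs (5, 3, 0) <= (7, 4, 2) -> finishes; pool += (2, 0, 2) = (9, 4, 4)
  P1 needs (6, 2, 2) <= (9, 4, 4) -> finishes; pool += (0, 3, 2) = (9, 7, 6)


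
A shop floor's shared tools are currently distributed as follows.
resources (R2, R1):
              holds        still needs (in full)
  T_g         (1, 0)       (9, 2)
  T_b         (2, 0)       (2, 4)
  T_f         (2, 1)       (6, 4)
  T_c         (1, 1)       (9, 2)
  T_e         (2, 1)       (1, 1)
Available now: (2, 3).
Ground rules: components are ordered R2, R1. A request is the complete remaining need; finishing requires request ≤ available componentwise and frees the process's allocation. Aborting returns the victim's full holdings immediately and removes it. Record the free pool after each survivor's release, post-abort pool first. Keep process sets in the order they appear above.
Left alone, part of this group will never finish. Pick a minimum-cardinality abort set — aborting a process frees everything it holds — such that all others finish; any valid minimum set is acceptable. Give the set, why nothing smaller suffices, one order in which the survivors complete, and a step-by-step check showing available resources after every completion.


Minimum abort set: T_c.
Key observation: the deadlocked T_g becomes finishable only because T_c released (1, 1); it completes at step 4 below.
Minimality: the empty abort set fails — the state is deadlocked as it stands.
Survivors finish in the order: T_b, T_e, T_f, T_g. Step-by-step check (pool after the aborts first):
  pool = (3, 4)
  run T_b (needs (2, 4), free (3, 4)); after release of (2, 0) the pool is (5, 4)
  run T_e (needs (1, 1), free (5, 4)); after release of (2, 1) the pool is (7, 5)
  run T_f (needs (6, 4), free (7, 5)); after release of (2, 1) the pool is (9, 6)
  run T_g (needs (9, 2), free (9, 6)); after release of (1, 0) the pool is (10, 6)


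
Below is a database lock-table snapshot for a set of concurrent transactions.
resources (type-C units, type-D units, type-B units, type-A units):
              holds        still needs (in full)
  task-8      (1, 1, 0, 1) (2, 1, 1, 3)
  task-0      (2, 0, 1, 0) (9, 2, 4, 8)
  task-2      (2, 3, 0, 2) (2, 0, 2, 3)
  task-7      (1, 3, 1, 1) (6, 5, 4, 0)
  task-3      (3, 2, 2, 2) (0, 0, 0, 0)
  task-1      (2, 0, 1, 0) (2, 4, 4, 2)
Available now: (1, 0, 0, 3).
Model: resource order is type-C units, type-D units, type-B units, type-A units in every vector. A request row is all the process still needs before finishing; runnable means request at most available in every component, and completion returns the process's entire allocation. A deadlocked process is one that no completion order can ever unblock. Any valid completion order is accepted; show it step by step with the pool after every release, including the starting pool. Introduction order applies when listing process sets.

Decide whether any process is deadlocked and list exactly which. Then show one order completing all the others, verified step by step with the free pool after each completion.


The deadlocked set is task-0, task-7 and task-1.
Key observation: after task-3, task-2, task-8 complete, (7, 6, 2, 8) is the best the pool ever gets, yet each leftover process wants more type-B units.
A valid finishing order for the others: task-3, task-2, task-8. Walking it through:
  pool = (1, 0, 0, 3)
  task-3 needs (0, 0, 0, 0) <= (1, 0, 0, 3) -> finishes; pool += (3, 2, 2, 2) = (4, 2, 2, 5)
  task-2 needs (2, 0, 2, 3) <= (4, 2, 2, 5) -> finishes; pool += (2, 3, 0, 2) = (6, 5, 2, 7)
  task-8 needs (2, 1, 1, 3) <= (6, 5, 2, 7) -> finishes; pool += (1, 1, 0, 1) = (7, 6, 2, 8)
The blocked processes can never fit:
  task-0 still needs (9, 2, 4, 8) but only (7, 6, 2, 8) is free — short on type-C units and type-B units
  task-7 still needs (6, 5, 4, 0) but only (7, 6, 2, 8) is free — short on type-B units
  task-1 still needs (2, 4, 4, 2) but only (7, 6, 2, 8) is free — short on type-B units


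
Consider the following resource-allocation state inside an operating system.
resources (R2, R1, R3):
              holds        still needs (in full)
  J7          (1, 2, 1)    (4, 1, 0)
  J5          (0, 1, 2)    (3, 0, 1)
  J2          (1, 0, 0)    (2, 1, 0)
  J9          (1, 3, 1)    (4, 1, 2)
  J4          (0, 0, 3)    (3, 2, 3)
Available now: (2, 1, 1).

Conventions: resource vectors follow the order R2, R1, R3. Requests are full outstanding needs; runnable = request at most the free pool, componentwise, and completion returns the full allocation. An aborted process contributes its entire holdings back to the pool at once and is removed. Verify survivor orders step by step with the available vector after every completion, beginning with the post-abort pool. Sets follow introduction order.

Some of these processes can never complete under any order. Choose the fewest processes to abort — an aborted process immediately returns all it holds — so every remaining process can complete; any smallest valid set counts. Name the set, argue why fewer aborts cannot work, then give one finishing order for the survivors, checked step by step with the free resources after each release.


The answer: abort J7.
Key observation: aborting J7 returns (1, 2, 1), and J9 — hopeless before — runs at step 4 with the returned capacity in the pool.
Minimality: the empty abort set fails — the state is deadlocked as it stands.
Survivors finish in the order: J2, J5, J4, J9. Verifying each step (pool after the aborts first):
  pool = (3, 3, 2)
  J2: need (2, 1, 0) fits (3, 3, 2); releases (1, 0, 0), pool now (4, 3, 2)
  J5: need (3, 0, 1) fits (4, 3, 2); releases (0, 1, 2), pool now (4, 4, 4)
  J4: need (3, 2, 3) fits (4, 4, 4); releases (0, 0, 3), pool now (4, 4, 7)
  J9: need (4, 1, 2) fits (4, 4, 7); releases (1, 3, 1), pool now (5, 7, 8)
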